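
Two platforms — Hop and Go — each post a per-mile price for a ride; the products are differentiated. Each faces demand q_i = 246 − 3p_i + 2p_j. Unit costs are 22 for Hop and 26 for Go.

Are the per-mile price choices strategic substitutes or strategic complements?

Hop's profit: π = (p_{Hop} − 22)(246 − 3p_{Hop} + 2p_{Go}).
∂π/∂p_{Hop} = 312 − 6p_{Hop} + 2p_{Go} = 0 ⇒ p_{Hop} = 52 + (1/3)p_{Go}.
The best-response slope dp_{Hop}/dp_{Go} = 1/3 > 0: the reaction function is upward-sloping, so the choices are strategic complements.

strategic complements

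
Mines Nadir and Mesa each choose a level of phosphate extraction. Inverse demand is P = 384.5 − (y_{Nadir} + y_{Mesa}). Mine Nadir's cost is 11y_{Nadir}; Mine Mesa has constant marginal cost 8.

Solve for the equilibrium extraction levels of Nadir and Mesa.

Mine Nadir's profit: π = y_{Nadir}(384.5 − (y_{Nadir} + y_{Mesa})) − 11y_{Nadir}.
∂π/∂y_{Nadir} = 373.5 − 2y_{Nadir} − y_{Mesa} = 0, so y_{Nadir} = 186.75 − 0.5y_{Mesa}.
By the same steps for Mesa: y_{Mesa} = 188.25 − 0.5y_{Nadir}.
Plugging y_{Mesa} into Nadir's best response: y_{Nadir} = 186.75 − 0.5(188.25 − 0.5y_{Nadir}) ⇒ 0.75y_{Nadir} = 92.625, so y_{Nadir} = 123.5.
Then y_{Mesa} = 188.25 − 0.5·123.5 = 126.5.

123.5, 126.5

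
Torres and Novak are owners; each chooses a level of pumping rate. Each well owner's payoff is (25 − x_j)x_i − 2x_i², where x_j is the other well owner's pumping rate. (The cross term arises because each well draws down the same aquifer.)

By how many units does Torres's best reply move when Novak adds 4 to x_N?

-1

Torres's payoff is (25 − x_N)x_T − 2x_T².
∂π/∂x_T = 25 − x_N − 4x_T = 0, so x_T = 6.25 − 0.25x_N.
The reaction-function slope is −0.25, so a 4-unit rise in x_N moves x_T by −0.25 × 4 = −1. Torres's best response falls — the actions are strategic substitutes.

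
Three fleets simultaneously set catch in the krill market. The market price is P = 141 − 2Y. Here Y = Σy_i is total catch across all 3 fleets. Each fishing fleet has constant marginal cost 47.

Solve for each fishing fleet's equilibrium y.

11.75

A representative fishing fleet's profit is π_i = y_i(141 − 2Y) − 47y_i, with Y = y_i + Σ_{j≠i} y_j.
First-order condition: 94 − 4y_i − 2Σ_{j≠i} y_j = 0.
In a symmetric equilibrium every fishing fleet chooses the same y, so Σ_{j≠i} y_j = 2y. The condition becomes 94 − 8y = 0, giving y = 94/8 = 11.75.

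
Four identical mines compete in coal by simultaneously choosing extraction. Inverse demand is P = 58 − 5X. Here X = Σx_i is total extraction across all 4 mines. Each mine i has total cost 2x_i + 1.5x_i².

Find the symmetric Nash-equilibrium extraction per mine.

A representative mine's profit is π_i = x_i(58 − 5X) − 2x_i − 1.5x_i², with X = x_i + Σ_{j≠i} x_j.
First-order condition: 56 − 13x_i − 5Σ_{j≠i} x_j = 0.
Imposing symmetry (x_j = x for all j) turns Σ_{j≠i} x_j into 3x, so 56 = 28x and x = 2.

2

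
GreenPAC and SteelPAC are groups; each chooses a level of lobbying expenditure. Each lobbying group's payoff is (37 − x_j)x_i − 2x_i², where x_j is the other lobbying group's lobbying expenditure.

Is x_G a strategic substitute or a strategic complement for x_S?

strategic substitutes

GreenPAC's payoff is (37 − x_S)x_G − 2x_G².
∂π/∂x_G = 37 − x_S − 4x_G = 0, so x_G = 9.25 − 0.25x_S.
The best-response slope dx_G/dx_S = −0.25 < 0: the reaction function is downward-sloping, so the choices are strategic substitutes.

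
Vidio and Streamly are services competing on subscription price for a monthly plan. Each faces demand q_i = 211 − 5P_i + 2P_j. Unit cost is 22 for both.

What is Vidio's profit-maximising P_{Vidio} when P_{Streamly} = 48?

Vidio's profit: π = (P_{Vidio} − 22)(211 − 5P_{Vidio} + 2P_{Streamly}).
∂π/∂P_{Vidio} = 321 − 10P_{Vidio} + 2P_{Streamly} = 0 ⇒ P_{Vidio} = 32.1 + 0.2P_{Streamly}.
At P_{Streamly} = 48: P_{Vidio} = 32.1 + 0.2·48 = 41.7.

41.7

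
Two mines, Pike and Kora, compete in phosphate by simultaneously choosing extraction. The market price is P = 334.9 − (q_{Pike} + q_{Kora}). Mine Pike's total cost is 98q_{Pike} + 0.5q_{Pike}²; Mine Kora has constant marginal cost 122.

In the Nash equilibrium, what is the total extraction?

Mine Pike's profit: π = q_{Pike}(334.9 − (q_{Pike} + q_{Kora})) − 98q_{Pike} − 0.5q_{Pike}².
∂π/∂q_{Pike} = 236.9 − 3q_{Pike} − q_{Kora} = 0, so q_{Pike} = 2369/30 − (1/3)q_{Kora}.
For Kora: ∂π/∂q_{Kora} = 212.9 − 2q_{Kora} − q_{Pike} = 0 ⇒ q_{Kora} = 106.45 − 0.5q_{Pike}.
Substituting the second reaction function into the first: q_{Pike} = 2369/30 − (1/3)(106.45 − 0.5q_{Pike}), which gives (5/6)q_{Pike} = 2609/60 ⇒ q_{Pike} = 52.18.
Then q_{Kora} = 106.45 − 0.5·52.18 = 80.36.
Total extraction: 52.18 + 80.36 = 132.54.

132.54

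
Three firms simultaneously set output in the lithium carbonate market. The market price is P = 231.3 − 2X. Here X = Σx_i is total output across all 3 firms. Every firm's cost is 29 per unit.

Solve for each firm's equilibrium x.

A representative firm's profit is π_i = x_i(231.3 − 2X) − 29x_i, with X = x_i + Σ_{j≠i} x_j.
First-order condition: 202.3 − 4x_i − 2Σ_{j≠i} x_j = 0.
In a symmetric equilibrium every firm chooses the same x, so Σ_{j≠i} x_j = 2x. The condition becomes 202.3 − 8x = 0, giving x = 202.3/8 = 25.2875.

25.2875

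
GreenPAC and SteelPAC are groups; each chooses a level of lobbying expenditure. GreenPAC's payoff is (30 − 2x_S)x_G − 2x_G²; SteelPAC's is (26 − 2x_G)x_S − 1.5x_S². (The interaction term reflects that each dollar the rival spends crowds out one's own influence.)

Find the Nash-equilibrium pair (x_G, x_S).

4.75, 5.5

Expanding GreenPAC's payoff: 30x_G − 2x_Sx_G − 2x_G².
∂π/∂x_G = 30 − 2x_S − 4x_G = 0, so x_G = 7.5 − 0.5x_S.
Likewise for SteelPAC: x_S = 26/3 − (2/3)x_G.
Solving the two reaction functions simultaneously: (1 − (−0.5)(−2/3))x_G = 7.5 − 0.5·(26/3), so (2/3)x_G = 19/6 and x_G = 4.75.
Then x_S = 26/3 − (2/3)·4.75 = 5.5.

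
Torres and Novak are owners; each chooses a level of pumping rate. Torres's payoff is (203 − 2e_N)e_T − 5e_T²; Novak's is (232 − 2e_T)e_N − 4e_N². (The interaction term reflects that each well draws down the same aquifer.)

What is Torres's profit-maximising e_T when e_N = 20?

16.3

Expanding Torres's payoff: 203e_T − 2e_Ne_T − 5e_T².
∂π/∂e_T = 203 − 2e_N − 10e_T = 0, so e_T = 20.3 − 0.2e_N.
At e_N = 20: e_T = 20.3 − 0.2·20 = 16.3.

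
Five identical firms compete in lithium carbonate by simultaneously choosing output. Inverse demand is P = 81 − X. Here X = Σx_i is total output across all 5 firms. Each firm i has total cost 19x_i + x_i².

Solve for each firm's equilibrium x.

A representative firm's profit is π_i = x_i(81 − X) − 19x_i − x_i², with X = x_i + Σ_{j≠i} x_j.
First-order condition: 62 − 4x_i − Σ_{j≠i} x_j = 0.
Imposing symmetry (x_j = x for all j) turns Σ_{j≠i} x_j into 4x, so 62 = 8x and x = 7.75.

7.75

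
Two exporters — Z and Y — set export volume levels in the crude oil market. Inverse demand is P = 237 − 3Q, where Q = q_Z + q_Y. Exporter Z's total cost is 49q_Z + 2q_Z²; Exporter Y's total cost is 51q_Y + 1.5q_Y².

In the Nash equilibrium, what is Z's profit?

980

Exporter Z's profit: π = q_Z(237 − 3(q_Z + q_Y)) − 49q_Z − 2q_Z².
∂π/∂q_Z = 188 − 10q_Z − 3q_Y = 0, so q_Z = 18.8 − 0.3q_Y.
For Y: ∂π/∂q_Y = 186 − 9q_Y − 3q_Z = 0 ⇒ q_Y = 62/3 − (1/3)q_Z.
Substituting the second reaction function into the first: q_Z = 18.8 − 0.3(62/3 − (1/3)q_Z), which gives 0.9q_Z = 12.6 ⇒ q_Z = 14.
Then q_Y = 62/3 − (1/3)·14 = 16.
Price P = 237 − 3·30 = 147.
Z's profit: (147 − 49)·14 − 2(14)² = 980.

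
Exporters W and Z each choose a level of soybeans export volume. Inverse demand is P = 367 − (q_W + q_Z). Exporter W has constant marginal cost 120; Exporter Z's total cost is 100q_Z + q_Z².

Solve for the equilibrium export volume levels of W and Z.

Exporter W's profit: π = q_W(367 − (q_W + q_Z)) − 120q_W.
∂π/∂q_W = 247 − 2q_W − q_Z = 0, so q_W = 123.5 − 0.5q_Z.
For Z: ∂π/∂q_Z = 267 − 4q_Z − q_W = 0 ⇒ q_Z = 66.75 − 0.25q_W.
Plugging q_Z into W's best response: q_W = 123.5 − 0.5(66.75 − 0.25q_W) ⇒ 0.875q_W = 90.125, so q_W = 103.
Then q_Z = 66.75 − 0.25·103 = 41.

103, 41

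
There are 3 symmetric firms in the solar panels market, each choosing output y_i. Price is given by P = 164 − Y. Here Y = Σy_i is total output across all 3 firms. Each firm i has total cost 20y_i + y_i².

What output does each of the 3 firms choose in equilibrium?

24

A representative firm's profit is π_i = y_i(164 − Y) − 20y_i − y_i², with Y = y_i + Σ_{j≠i} y_j.
First-order condition: 144 − 4y_i − Σ_{j≠i} y_j = 0.
Imposing symmetry (y_j = y for all j) turns Σ_{j≠i} y_j into 2y, so 144 = 6y and y = 24.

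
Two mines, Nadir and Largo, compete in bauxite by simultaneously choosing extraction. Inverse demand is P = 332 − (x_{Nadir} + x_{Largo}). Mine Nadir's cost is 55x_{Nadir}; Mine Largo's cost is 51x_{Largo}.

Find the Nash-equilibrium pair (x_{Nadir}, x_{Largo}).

91, 95

Mine Nadir's profit: π = x_{Nadir}(332 − (x_{Nadir} + x_{Largo})) − 55x_{Nadir}.
∂π/∂x_{Nadir} = 277 − 2x_{Nadir} − x_{Largo} = 0, so x_{Nadir} = 138.5 − 0.5x_{Largo}.
By the same steps for Largo: x_{Largo} = 140.5 − 0.5x_{Nadir}.
Substituting the second reaction function into the first: x_{Nadir} = 138.5 − 0.5(140.5 − 0.5x_{Nadir}), which gives 0.75x_{Nadir} = 68.25 ⇒ x_{Nadir} = 91.
Then x_{Largo} = 140.5 − 0.5·91 = 95.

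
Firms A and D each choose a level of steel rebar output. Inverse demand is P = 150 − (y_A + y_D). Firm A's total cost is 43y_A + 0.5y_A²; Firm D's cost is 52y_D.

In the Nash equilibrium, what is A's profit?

807.36

Firm A's profit: π = y_A(150 − (y_A + y_D)) − 43y_A − 0.5y_A².
∂π/∂y_A = 107 − 3y_A − y_D = 0, so y_A = 107/3 − (1/3)y_D.
For D: ∂π/∂y_D = 98 − 2y_D − y_A = 0 ⇒ y_D = 49 − 0.5y_A.
Substituting the second reaction function into the first: y_A = 107/3 − (1/3)(49 − 0.5y_A), which gives (5/6)y_A = 58/3 ⇒ y_A = 23.2.
Then y_D = 49 − 0.5·23.2 = 37.4.
Price P = 150 − 60.6 = 89.4.
A's profit: (89.4 − 43)·23.2 − 0.5(23.2)² = 807.36.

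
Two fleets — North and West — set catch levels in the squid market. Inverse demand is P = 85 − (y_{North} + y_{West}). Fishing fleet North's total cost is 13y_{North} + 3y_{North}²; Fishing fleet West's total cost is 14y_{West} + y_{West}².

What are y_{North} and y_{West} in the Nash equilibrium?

Fishing fleet North's profit: π = y_{North}(85 − (y_{North} + y_{West})) − 13y_{North} − 3y_{North}².
∂π/∂y_{North} = 72 − 8y_{North} − y_{West} = 0, so y_{North} = 9 − 0.125y_{West}.
For West: ∂π/∂y_{West} = 71 − 4y_{West} − y_{North} = 0 ⇒ y_{West} = 17.75 − 0.25y_{North}.
Substituting the second reaction function into the first: y_{North} = 9 − 0.125(17.75 − 0.25y_{North}), which gives (31/32)y_{North} = 217/32 ⇒ y_{North} = 7.
Then y_{West} = 17.75 − 0.25·7 = 16.

7, 16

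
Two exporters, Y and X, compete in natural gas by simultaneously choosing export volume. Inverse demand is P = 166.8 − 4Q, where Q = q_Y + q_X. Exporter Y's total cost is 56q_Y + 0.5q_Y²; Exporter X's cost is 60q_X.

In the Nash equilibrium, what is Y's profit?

302.58

Exporter Y's profit: π = q_Y(166.8 − 4(q_Y + q_X)) − 56q_Y − 0.5q_Y².
∂π/∂q_Y = 110.8 − 9q_Y − 4q_X = 0, so q_Y = 554/45 − (4/9)q_X.
For X: ∂π/∂q_X = 106.8 − 8q_X − 4q_Y = 0 ⇒ q_X = 13.35 − 0.5q_Y.
Solving the two reaction functions simultaneously: (1 − (−4/9)(−0.5))q_Y = 554/45 − (4/9)·13.35, so (7/9)q_Y = 287/45 and q_Y = 8.2.
Then q_X = 13.35 − 0.5·8.2 = 9.25.
Price P = 166.8 − 4·17.45 = 97.
Y's profit: (97 − 56)·8.2 − 0.5(8.2)² = 302.58.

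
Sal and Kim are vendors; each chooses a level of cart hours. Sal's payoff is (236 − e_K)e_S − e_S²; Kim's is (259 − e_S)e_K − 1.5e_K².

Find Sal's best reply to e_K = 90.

Expanding Sal's payoff: 236e_S − e_Ke_S − e_S².
∂π/∂e_S = 236 − e_K − 2e_S = 0, so e_S = 118 − 0.5e_K.
At e_K = 90: e_S = 118 − 0.5·90 = 73.

73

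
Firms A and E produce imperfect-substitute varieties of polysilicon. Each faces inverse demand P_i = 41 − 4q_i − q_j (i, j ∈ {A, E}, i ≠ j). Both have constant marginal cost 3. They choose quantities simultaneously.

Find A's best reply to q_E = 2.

4.5

Firm A's profit: π = q_A(41 − 4q_A − q_E) − 3q_A.
∂π/∂q_A = 38 − 8q_A − q_E = 0 ⇒ q_A = 4.75 − 0.125q_E.
At q_E = 2: q_A = 4.75 − 0.125·2 = 4.5.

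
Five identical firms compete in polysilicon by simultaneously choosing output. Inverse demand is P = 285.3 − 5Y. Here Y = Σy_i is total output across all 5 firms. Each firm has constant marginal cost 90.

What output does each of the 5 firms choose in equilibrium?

A representative firm's profit is π_i = y_i(285.3 − 5Y) − 90y_i, with Y = y_i + Σ_{j≠i} y_j.
First-order condition: 195.3 − 10y_i − 5Σ_{j≠i} y_j = 0.
With identical firms, set every y_j = y: then 195.3 − 10y − 20y = 0, i.e. y = 195.3/30 = 6.51.

6.51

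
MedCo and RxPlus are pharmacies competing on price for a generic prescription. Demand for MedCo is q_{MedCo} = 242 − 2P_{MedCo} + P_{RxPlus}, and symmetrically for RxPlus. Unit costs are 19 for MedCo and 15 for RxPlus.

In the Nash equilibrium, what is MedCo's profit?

10892.88

MedCo's profit: π = (P_{MedCo} − 19)(242 − 2P_{MedCo} + P_{RxPlus}).
∂π/∂P_{MedCo} = 280 − 4P_{MedCo} + P_{RxPlus} = 0 ⇒ P_{MedCo} = 70 + 0.25P_{RxPlus}.
Similarly P_{RxPlus} = 68 + 0.25P_{MedCo}.
Solving the two reaction functions simultaneously: (1 − (0.25)(0.25))P_{MedCo} = 70 + 0.25·68, so 0.9375P_{MedCo} = 87 and P_{MedCo} = 92.8.
Then P_{RxPlus} = 68 + 0.25·92.8 = 91.2.
q_{MedCo} = 242 − 2·92.8 + 91.2 = 147.6.
Profit = (92.8 − 19)·147.6 = 10892.88.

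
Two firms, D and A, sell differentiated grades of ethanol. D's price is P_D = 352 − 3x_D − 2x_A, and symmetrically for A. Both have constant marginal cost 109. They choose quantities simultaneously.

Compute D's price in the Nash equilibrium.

200.125

Firm D's profit: π = x_D(352 − 3x_D − 2x_A) − 109x_D.
∂π/∂x_D = 243 − 6x_D − 2x_A = 0 ⇒ x_D = 40.5 − (1/3)x_A.
By symmetry x_A = x_D; substituting into the reaction function, (4/3)x_D = 40.5 and x_D = 30.375.
P_D = 352 − 3·30.375 − 2·30.375 = 200.125.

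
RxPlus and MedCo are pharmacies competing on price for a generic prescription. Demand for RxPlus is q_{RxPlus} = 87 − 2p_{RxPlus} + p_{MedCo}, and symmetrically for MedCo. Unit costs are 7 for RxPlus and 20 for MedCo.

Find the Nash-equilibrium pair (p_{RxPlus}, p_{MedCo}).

35.4, 40.6

RxPlus's profit: π = (p_{RxPlus} − 7)(87 − 2p_{RxPlus} + p_{MedCo}).
∂π/∂p_{RxPlus} = 101 − 4p_{RxPlus} + p_{MedCo} = 0 ⇒ p_{RxPlus} = 25.25 + 0.25p_{MedCo}.
Similarly p_{MedCo} = 31.75 + 0.25p_{RxPlus}.
Solving the two reaction functions simultaneously: (1 − (0.25)(0.25))p_{RxPlus} = 25.25 + 0.25·31.75, so 0.9375p_{RxPlus} = 33.1875 and p_{RxPlus} = 35.4.
Then p_{MedCo} = 31.75 + 0.25·35.4 = 40.6.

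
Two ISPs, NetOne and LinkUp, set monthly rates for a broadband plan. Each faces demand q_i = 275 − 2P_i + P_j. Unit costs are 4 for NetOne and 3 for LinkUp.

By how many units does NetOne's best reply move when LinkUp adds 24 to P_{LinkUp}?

NetOne's profit: π = (P_{NetOne} − 4)(275 − 2P_{NetOne} + P_{LinkUp}).
∂π/∂P_{NetOne} = 283 − 4P_{NetOne} + P_{LinkUp} = 0 ⇒ P_{NetOne} = 70.75 + 0.25P_{LinkUp}.
The reaction-function slope is 0.25, so a 24-unit rise in P_{LinkUp} moves P_{NetOne} by 0.25 × 24 = 6. NetOne's best response rises — the actions are strategic complements.

6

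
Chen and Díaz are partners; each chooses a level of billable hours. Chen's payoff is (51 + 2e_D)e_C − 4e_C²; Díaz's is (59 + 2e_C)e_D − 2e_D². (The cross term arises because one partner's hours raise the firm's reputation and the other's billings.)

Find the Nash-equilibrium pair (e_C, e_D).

11.5, 20.5

Expanding Chen's payoff: 51e_C + 2e_De_C − 4e_C².
∂π/∂e_C = 51 + 2e_D − 8e_C = 0, so e_C = 6.375 + 0.25e_D.
Likewise for Díaz: e_D = 14.75 + 0.5e_C.
Substituting the second reaction function into the first: e_C = 6.375 + 0.25(14.75 + 0.5e_C), which gives 0.875e_C = 10.0625 ⇒ e_C = 11.5.
Then e_D = 14.75 + 0.5·11.5 = 20.5.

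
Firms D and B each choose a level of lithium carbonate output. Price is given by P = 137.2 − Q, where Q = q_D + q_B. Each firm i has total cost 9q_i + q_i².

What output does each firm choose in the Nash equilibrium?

25.64

Firm D's profit: π = q_D(137.2 − (q_D + q_B)) − 9q_D − q_D².
∂π/∂q_D = 128.2 − 4q_D − q_B = 0, so q_D = 32.05 − 0.25q_B.
The game is symmetric, so in equilibrium q_B = q_D: the reaction function gives 1.25q_D = 32.05, hence q_D = 25.64.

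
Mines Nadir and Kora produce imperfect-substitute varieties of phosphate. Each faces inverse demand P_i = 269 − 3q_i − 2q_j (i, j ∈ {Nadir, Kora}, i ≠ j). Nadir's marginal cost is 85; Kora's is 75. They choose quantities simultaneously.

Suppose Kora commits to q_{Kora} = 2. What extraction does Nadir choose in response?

Mine Nadir's profit: π = q_{Nadir}(269 − 3q_{Nadir} − 2q_{Kora}) − 85q_{Nadir}.
∂π/∂q_{Nadir} = 184 − 6q_{Nadir} − 2q_{Kora} = 0 ⇒ q_{Nadir} = 92/3 − (1/3)q_{Kora}.
At q_{Kora} = 2: q_{Nadir} = 92/3 − (1/3)·2 = 30.

30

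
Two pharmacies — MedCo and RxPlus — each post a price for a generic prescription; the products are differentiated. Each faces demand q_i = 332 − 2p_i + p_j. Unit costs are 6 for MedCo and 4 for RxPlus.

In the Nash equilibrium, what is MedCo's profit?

MedCo's profit: π = (p_{MedCo} − 6)(332 − 2p_{MedCo} + p_{RxPlus}).
∂π/∂p_{MedCo} = 344 − 4p_{MedCo} + p_{RxPlus} = 0 ⇒ p_{MedCo} = 86 + 0.25p_{RxPlus}.
Similarly p_{RxPlus} = 85 + 0.25p_{MedCo}.
Substituting the second reaction function into the first: p_{MedCo} = 86 + 0.25(85 + 0.25p_{MedCo}), which gives 0.9375p_{MedCo} = 107.25 ⇒ p_{MedCo} = 114.4.
Then p_{RxPlus} = 85 + 0.25·114.4 = 113.6.
q_{MedCo} = 332 − 2·114.4 + 113.6 = 216.8.
Profit = (114.4 − 6)·216.8 = 23501.12.

23501.12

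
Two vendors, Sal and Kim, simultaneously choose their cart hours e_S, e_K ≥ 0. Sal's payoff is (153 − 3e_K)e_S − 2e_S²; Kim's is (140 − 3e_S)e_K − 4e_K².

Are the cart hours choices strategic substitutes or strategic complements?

Expanding Sal's payoff: 153e_S − 3e_Ke_S − 2e_S².
∂π/∂e_S = 153 − 3e_K − 4e_S = 0, so e_S = 38.25 − 0.75e_K.
The best-response slope de_S/de_K = −0.75 < 0: the reaction function is downward-sloping, so the choices are strategic substitutes.

strategic substitutes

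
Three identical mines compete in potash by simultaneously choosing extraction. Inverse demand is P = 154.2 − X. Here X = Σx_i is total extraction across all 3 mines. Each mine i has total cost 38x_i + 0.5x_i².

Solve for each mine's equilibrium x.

23.24

A representative mine's profit is π_i = x_i(154.2 − X) − 38x_i − 0.5x_i², with X = x_i + Σ_{j≠i} x_j.
First-order condition: 116.2 − 3x_i − Σ_{j≠i} x_j = 0.
In a symmetric equilibrium every mine chooses the same x, so Σ_{j≠i} x_j = 2x. The condition becomes 116.2 − 5x = 0, giving x = 116.2/5 = 23.24.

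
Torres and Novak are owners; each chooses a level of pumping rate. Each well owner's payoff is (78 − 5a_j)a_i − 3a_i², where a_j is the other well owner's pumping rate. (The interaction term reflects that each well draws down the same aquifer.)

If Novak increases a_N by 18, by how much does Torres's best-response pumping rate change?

Torres's payoff is (78 − 5a_N)a_T − 3a_T².
∂π/∂a_T = 78 − 5a_N − 6a_T = 0, so a_T = 13 − (5/6)a_N.
The reaction-function slope is −5/6, so an 18-unit rise in a_N moves a_T by −5/6 × 18 = −15. Torres's best response falls — the actions are strategic substitutes.

-15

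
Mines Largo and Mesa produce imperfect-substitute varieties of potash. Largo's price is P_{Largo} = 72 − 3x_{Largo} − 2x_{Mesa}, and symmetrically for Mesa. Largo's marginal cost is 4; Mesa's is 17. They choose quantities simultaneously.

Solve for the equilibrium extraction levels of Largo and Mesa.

9.3125, 6.0625

Mine Largo's profit: π = x_{Largo}(72 − 3x_{Largo} − 2x_{Mesa}) − 4x_{Largo}.
∂π/∂x_{Largo} = 68 − 6x_{Largo} − 2x_{Mesa} = 0 ⇒ x_{Largo} = 34/3 − (1/3)x_{Mesa}.
Similarly x_{Mesa} = 55/6 − (1/3)x_{Largo}.
Plugging x_{Mesa} into Largo's best response: x_{Largo} = 34/3 − (1/3)(55/6 − (1/3)x_{Largo}) ⇒ (8/9)x_{Largo} = 149/18, so x_{Largo} = 9.3125.
Then x_{Mesa} = 55/6 − (1/3)·9.3125 = 6.0625.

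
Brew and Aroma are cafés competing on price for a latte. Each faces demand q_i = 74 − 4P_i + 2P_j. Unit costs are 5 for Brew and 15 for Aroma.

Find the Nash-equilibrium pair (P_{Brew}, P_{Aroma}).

17, 21

Brew's profit: π = (P_{Brew} − 5)(74 − 4P_{Brew} + 2P_{Aroma}).
∂π/∂P_{Brew} = 94 − 8P_{Brew} + 2P_{Aroma} = 0 ⇒ P_{Brew} = 11.75 + 0.25P_{Aroma}.
Similarly P_{Aroma} = 16.75 + 0.25P_{Brew}.
Solving the two reaction functions simultaneously: (1 − (0.25)(0.25))P_{Brew} = 11.75 + 0.25·16.75, so 0.9375P_{Brew} = 15.9375 and P_{Brew} = 17.
Then P_{Aroma} = 16.75 + 0.25·17 = 21.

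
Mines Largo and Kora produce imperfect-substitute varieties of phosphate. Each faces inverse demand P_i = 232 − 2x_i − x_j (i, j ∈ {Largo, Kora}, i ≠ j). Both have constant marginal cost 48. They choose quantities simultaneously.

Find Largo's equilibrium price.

Mine Largo's profit: π = x_{Largo}(232 − 2x_{Largo} − x_{Kora}) − 48x_{Largo}.
∂π/∂x_{Largo} = 184 − 4x_{Largo} − x_{Kora} = 0 ⇒ x_{Largo} = 46 − 0.25x_{Kora}.
The game is symmetric, so in equilibrium x_{Kora} = x_{Largo}: the reaction function gives 1.25x_{Largo} = 46, hence x_{Largo} = 36.8.
P_{Largo} = 232 − 2·36.8 − 36.8 = 121.6.

121.6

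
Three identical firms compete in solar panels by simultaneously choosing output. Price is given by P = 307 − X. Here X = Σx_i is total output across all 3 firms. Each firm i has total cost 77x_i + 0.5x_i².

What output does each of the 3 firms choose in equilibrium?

46

A representative firm's profit is π_i = x_i(307 − X) − 77x_i − 0.5x_i², with X = x_i + Σ_{j≠i} x_j.
First-order condition: 230 − 3x_i − Σ_{j≠i} x_j = 0.
In a symmetric equilibrium every firm chooses the same x, so Σ_{j≠i} x_j = 2x. The condition becomes 230 − 5x = 0, giving x = 230/5 = 46.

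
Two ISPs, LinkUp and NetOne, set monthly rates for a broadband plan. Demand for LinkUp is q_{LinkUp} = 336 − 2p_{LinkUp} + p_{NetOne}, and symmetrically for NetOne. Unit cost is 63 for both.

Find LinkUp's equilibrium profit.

16562

LinkUp's profit: π = (p_{LinkUp} − 63)(336 − 2p_{LinkUp} + p_{NetOne}).
∂π/∂p_{LinkUp} = 462 − 4p_{LinkUp} + p_{NetOne} = 0 ⇒ p_{LinkUp} = 115.5 + 0.25p_{NetOne}.
Setting p_{LinkUp} = p_{NetOne} in the reaction function: p_{LinkUp} = 115.5 + 0.25p_{LinkUp}, so p_{LinkUp} = 115.5 / 0.75 = 154.
q_{LinkUp} = 336 − 2·154 + 154 = 182.
Profit = (154 − 63)·182 = 16562.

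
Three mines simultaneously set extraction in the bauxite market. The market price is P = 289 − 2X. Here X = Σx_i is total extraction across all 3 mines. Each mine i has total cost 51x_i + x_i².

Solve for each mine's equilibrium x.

A representative mine's profit is π_i = x_i(289 − 2X) − 51x_i − x_i², with X = x_i + Σ_{j≠i} x_j.
First-order condition: 238 − 6x_i − 2Σ_{j≠i} x_j = 0.
Imposing symmetry (x_j = x for all j) turns Σ_{j≠i} x_j into 2x, so 238 = 10x and x = 23.8.

23.8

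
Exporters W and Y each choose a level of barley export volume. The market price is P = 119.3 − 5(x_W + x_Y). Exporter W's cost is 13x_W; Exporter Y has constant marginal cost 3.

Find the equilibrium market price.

Exporter W's profit: π = x_W(119.3 − 5(x_W + x_Y)) − 13x_W.
∂π/∂x_W = 106.3 − 10x_W − 5x_Y = 0, so x_W = 10.63 − 0.5x_Y.
By the same steps for Y: x_Y = 11.63 − 0.5x_W.
Plugging x_Y into W's best response: x_W = 10.63 − 0.5(11.63 − 0.5x_W) ⇒ 0.75x_W = 4.815, so x_W = 6.42.
Then x_Y = 11.63 − 0.5·6.42 = 8.42.
Equilibrium price: P = 119.3 − 5·14.84 = 45.1.

45.1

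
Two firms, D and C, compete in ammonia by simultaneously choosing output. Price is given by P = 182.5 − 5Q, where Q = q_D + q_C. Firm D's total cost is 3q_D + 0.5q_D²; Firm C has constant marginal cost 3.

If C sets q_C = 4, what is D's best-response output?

14.5

Firm D's profit: π = q_D(182.5 − 5(q_D + q_C)) − 3q_D − 0.5q_D².
∂π/∂q_D = 179.5 − 11q_D − 5q_C = 0, so q_D = 359/22 − (5/11)q_C.
At q_C = 4: q_D = 359/22 − (5/11)·4 = 14.5.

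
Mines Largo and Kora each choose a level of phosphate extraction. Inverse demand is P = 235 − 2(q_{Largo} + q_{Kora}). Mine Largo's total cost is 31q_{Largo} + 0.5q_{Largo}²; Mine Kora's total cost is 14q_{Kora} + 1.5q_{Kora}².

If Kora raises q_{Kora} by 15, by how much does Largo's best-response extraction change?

Mine Largo's profit: π = q_{Largo}(235 − 2(q_{Largo} + q_{Kora})) − 31q_{Largo} − 0.5q_{Largo}².
∂π/∂q_{Largo} = 204 − 5q_{Largo} − 2q_{Kora} = 0, so q_{Largo} = 40.8 − 0.4q_{Kora}.
The reaction-function slope is −0.4, so a 15-unit rise in q_{Kora} moves q_{Largo} by −0.4 × 15 = −6. Largo's best response falls — the actions are strategic substitutes.

-6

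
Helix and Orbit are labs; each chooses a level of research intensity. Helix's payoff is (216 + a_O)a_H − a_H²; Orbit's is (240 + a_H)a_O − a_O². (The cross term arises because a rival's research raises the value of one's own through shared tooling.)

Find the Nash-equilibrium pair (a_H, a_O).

224, 232

Expanding Helix's payoff: 216a_H + a_Oa_H − a_H².
∂π/∂a_H = 216 + a_O − 2a_H = 0, so a_H = 108 + 0.5a_O.
Likewise for Orbit: a_O = 120 + 0.5a_H.
Plugging a_O into Helix's best response: a_H = 108 + 0.5(120 + 0.5a_H) ⇒ 0.75a_H = 168, so a_H = 224.
Then a_O = 120 + 0.5·224 = 232.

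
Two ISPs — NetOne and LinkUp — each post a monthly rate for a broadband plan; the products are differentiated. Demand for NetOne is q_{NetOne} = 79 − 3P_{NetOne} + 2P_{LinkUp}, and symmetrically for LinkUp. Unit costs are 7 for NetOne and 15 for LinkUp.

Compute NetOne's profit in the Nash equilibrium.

1140.75

NetOne's profit: π = (P_{NetOne} − 7)(79 − 3P_{NetOne} + 2P_{LinkUp}).
∂π/∂P_{NetOne} = 100 − 6P_{NetOne} + 2P_{LinkUp} = 0 ⇒ P_{NetOne} = 50/3 + (1/3)P_{LinkUp}.
Similarly P_{LinkUp} = 62/3 + (1/3)P_{NetOne}.
Solving the two reaction functions simultaneously: (1 − (1/3)(1/3))P_{NetOne} = 50/3 + (1/3)·(62/3), so (8/9)P_{NetOne} = 212/9 and P_{NetOne} = 26.5.
Then P_{LinkUp} = 62/3 + (1/3)·26.5 = 29.5.
q_{NetOne} = 79 − 3·26.5 + 2·29.5 = 58.5.
Profit = (26.5 − 7)·58.5 = 1140.75.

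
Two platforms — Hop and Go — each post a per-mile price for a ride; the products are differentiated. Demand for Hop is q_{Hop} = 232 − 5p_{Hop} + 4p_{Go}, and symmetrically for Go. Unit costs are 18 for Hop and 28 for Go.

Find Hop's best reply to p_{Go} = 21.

40.6

Hop's profit: π = (p_{Hop} − 18)(232 − 5p_{Hop} + 4p_{Go}).
∂π/∂p_{Hop} = 322 − 10p_{Hop} + 4p_{Go} = 0 ⇒ p_{Hop} = 32.2 + 0.4p_{Go}.
At p_{Go} = 21: p_{Hop} = 32.2 + 0.4·21 = 40.6.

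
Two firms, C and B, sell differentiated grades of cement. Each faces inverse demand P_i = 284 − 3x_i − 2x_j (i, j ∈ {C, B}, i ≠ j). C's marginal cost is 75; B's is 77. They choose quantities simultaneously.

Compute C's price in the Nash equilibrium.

153.75

Firm C's profit: π = x_C(284 − 3x_C − 2x_B) − 75x_C.
∂π/∂x_C = 209 − 6x_C − 2x_B = 0 ⇒ x_C = 209/6 − (1/3)x_B.
Similarly x_B = 34.5 − (1/3)x_C.
Plugging x_B into C's best response: x_C = 209/6 − (1/3)(34.5 − (1/3)x_C) ⇒ (8/9)x_C = 70/3, so x_C = 26.25.
Then x_B = 34.5 − (1/3)·26.25 = 25.75.
P_C = 284 − 3·26.25 − 2·25.75 = 153.75.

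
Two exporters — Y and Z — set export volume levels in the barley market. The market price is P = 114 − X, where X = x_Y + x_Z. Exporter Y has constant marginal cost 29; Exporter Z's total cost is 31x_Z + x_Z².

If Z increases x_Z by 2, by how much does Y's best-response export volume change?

-1

Exporter Y's profit: π = x_Y(114 − (x_Y + x_Z)) − 29x_Y.
∂π/∂x_Y = 85 − 2x_Y − x_Z = 0, so x_Y = 42.5 − 0.5x_Z.
The reaction-function slope is −0.5, so a 2-unit rise in x_Z moves x_Y by −0.5 × 2 = −1. Y's best response falls — the actions are strategic substitutes.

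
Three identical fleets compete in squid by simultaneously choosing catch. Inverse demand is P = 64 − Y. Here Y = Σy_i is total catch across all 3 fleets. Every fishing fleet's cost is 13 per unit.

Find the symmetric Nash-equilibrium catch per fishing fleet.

A representative fishing fleet's profit is π_i = y_i(64 − Y) − 13y_i, with Y = y_i + Σ_{j≠i} y_j.
First-order condition: 51 − 2y_i − Σ_{j≠i} y_j = 0.
In a symmetric equilibrium every fishing fleet chooses the same y, so Σ_{j≠i} y_j = 2y. The condition becomes 51 − 4y = 0, giving y = 51/4 = 12.75.

12.75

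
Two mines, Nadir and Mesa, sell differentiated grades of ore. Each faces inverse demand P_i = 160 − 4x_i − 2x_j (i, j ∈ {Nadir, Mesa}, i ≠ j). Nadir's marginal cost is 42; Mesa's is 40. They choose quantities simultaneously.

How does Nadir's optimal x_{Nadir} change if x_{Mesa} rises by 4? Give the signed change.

-1

Mine Nadir's profit: π = x_{Nadir}(160 − 4x_{Nadir} − 2x_{Mesa}) − 42x_{Nadir}.
∂π/∂x_{Nadir} = 118 − 8x_{Nadir} − 2x_{Mesa} = 0 ⇒ x_{Nadir} = 14.75 − 0.25x_{Mesa}.
The reaction-function slope is −0.25, so a 4-unit rise in x_{Mesa} moves x_{Nadir} by −0.25 × 4 = −1. Nadir's best response falls — the actions are strategic substitutes.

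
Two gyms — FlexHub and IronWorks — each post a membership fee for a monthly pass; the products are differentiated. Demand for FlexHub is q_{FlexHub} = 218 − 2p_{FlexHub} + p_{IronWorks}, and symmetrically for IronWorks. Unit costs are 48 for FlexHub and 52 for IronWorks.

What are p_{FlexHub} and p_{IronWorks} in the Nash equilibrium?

105.2, 106.8

FlexHub's profit: π = (p_{FlexHub} − 48)(218 − 2p_{FlexHub} + p_{IronWorks}).
∂π/∂p_{FlexHub} = 314 − 4p_{FlexHub} + p_{IronWorks} = 0 ⇒ p_{FlexHub} = 78.5 + 0.25p_{IronWorks}.
Similarly p_{IronWorks} = 80.5 + 0.25p_{FlexHub}.
Solving the two reaction functions simultaneously: (1 − (0.25)(0.25))p_{FlexHub} = 78.5 + 0.25·80.5, so 0.9375p_{FlexHub} = 98.625 and p_{FlexHub} = 105.2.
Then p_{IronWorks} = 80.5 + 0.25·105.2 = 106.8.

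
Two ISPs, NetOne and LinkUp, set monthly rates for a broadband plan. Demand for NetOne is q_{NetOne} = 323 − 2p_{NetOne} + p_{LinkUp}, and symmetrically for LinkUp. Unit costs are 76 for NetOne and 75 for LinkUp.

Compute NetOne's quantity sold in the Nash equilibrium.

NetOne's profit: π = (p_{NetOne} − 76)(323 − 2p_{NetOne} + p_{LinkUp}).
∂π/∂p_{NetOne} = 475 − 4p_{NetOne} + p_{LinkUp} = 0 ⇒ p_{NetOne} = 118.75 + 0.25p_{LinkUp}.
Similarly p_{LinkUp} = 118.25 + 0.25p_{NetOne}.
Plugging p_{LinkUp} into NetOne's best response: p_{NetOne} = 118.75 + 0.25(118.25 + 0.25p_{NetOne}) ⇒ 0.9375p_{NetOne} = 148.3125, so p_{NetOne} = 158.2.
Then p_{LinkUp} = 118.25 + 0.25·158.2 = 157.8.
q_{NetOne} = 323 − 2·158.2 + 157.8 = 164.4.

164.4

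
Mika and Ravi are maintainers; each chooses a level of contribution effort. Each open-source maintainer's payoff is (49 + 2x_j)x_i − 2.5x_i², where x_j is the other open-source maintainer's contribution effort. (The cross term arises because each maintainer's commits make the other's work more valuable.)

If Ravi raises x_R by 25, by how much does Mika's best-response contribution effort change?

10

Mika's payoff is (49 + 2x_R)x_M − 2.5x_M².
∂π/∂x_M = 49 + 2x_R − 5x_M = 0, so x_M = 9.8 + 0.4x_R.
The reaction-function slope is 0.4, so a 25-unit rise in x_R moves x_M by 0.4 × 25 = 10. Mika's best response rises — the actions are strategic complements.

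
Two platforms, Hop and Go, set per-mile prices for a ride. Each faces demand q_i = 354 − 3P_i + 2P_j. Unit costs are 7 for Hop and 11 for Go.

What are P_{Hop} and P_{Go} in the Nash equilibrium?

94.5, 96

Hop's profit: π = (P_{Hop} − 7)(354 − 3P_{Hop} + 2P_{Go}).
∂π/∂P_{Hop} = 375 − 6P_{Hop} + 2P_{Go} = 0 ⇒ P_{Hop} = 62.5 + (1/3)P_{Go}.
Similarly P_{Go} = 64.5 + (1/3)P_{Hop}.
Substituting the second reaction function into the first: P_{Hop} = 62.5 + (1/3)(64.5 + (1/3)P_{Hop}), which gives (8/9)P_{Hop} = 84 ⇒ P_{Hop} = 94.5.
Then P_{Go} = 64.5 + (1/3)·94.5 = 96.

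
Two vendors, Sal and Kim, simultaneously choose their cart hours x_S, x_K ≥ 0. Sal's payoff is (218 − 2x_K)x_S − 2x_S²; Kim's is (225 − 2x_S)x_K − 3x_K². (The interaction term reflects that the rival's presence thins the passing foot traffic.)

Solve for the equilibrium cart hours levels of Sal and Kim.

42.9, 23.2

Expanding Sal's payoff: 218x_S − 2x_Kx_S − 2x_S².
∂π/∂x_S = 218 − 2x_K − 4x_S = 0, so x_S = 54.5 − 0.5x_K.
Likewise for Kim: x_K = 37.5 − (1/3)x_S.
Solving the two reaction functions simultaneously: (1 − (−0.5)(−1/3))x_S = 54.5 − 0.5·37.5, so (5/6)x_S = 35.75 and x_S = 42.9.
Then x_K = 37.5 − (1/3)·42.9 = 23.2.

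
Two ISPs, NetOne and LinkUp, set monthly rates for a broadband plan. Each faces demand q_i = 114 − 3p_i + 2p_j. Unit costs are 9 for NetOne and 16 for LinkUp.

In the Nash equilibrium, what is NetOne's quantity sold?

82.6875

NetOne's profit: π = (p_{NetOne} − 9)(114 − 3p_{NetOne} + 2p_{LinkUp}).
∂π/∂p_{NetOne} = 141 − 6p_{NetOne} + 2p_{LinkUp} = 0 ⇒ p_{NetOne} = 23.5 + (1/3)p_{LinkUp}.
Similarly p_{LinkUp} = 27 + (1/3)p_{NetOne}.
Substituting the second reaction function into the first: p_{NetOne} = 23.5 + (1/3)(27 + (1/3)p_{NetOne}), which gives (8/9)p_{NetOne} = 32.5 ⇒ p_{NetOne} = 36.5625.
Then p_{LinkUp} = 27 + (1/3)·36.5625 = 39.1875.
q_{NetOne} = 114 − 3·36.5625 + 2·39.1875 = 82.6875.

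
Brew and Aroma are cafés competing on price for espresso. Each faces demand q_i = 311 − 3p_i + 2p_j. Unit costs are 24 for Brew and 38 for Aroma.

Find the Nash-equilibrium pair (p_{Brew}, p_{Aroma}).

Brew's profit: π = (p_{Brew} − 24)(311 − 3p_{Brew} + 2p_{Aroma}).
∂π/∂p_{Brew} = 383 − 6p_{Brew} + 2p_{Aroma} = 0 ⇒ p_{Brew} = 383/6 + (1/3)p_{Aroma}.
Similarly p_{Aroma} = 425/6 + (1/3)p_{Brew}.
Solving the two reaction functions simultaneously: (1 − (1/3)(1/3))p_{Brew} = 383/6 + (1/3)·(425/6), so (8/9)p_{Brew} = 787/9 and p_{Brew} = 98.375.
Then p_{Aroma} = 425/6 + (1/3)·98.375 = 103.625.

98.375, 103.625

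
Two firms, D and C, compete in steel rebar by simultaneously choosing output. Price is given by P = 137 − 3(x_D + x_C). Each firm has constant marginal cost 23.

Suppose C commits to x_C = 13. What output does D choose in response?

12.5

Firm D's profit: π = x_D(137 − 3(x_D + x_C)) − 23x_D.
∂π/∂x_D = 114 − 6x_D − 3x_C = 0, so x_D = 19 − 0.5x_C.
At x_C = 13: x_D = 19 − 0.5·13 = 12.5.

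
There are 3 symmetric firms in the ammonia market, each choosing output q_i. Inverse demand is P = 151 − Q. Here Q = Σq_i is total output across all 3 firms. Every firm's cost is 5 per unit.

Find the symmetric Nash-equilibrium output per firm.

A representative firm's profit is π_i = q_i(151 − Q) − 5q_i, with Q = q_i + Σ_{j≠i} q_j.
First-order condition: 146 − 2q_i − Σ_{j≠i} q_j = 0.
With identical firms, set every q_j = q: then 146 − 2q − 2q = 0, i.e. q = 146/4 = 36.5.

36.5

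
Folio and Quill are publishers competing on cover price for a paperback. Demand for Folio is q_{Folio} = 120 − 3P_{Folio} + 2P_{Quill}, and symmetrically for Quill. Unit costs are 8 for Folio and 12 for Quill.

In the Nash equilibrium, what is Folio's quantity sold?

86.25

Folio's profit: π = (P_{Folio} − 8)(120 − 3P_{Folio} + 2P_{Quill}).
∂π/∂P_{Folio} = 144 − 6P_{Folio} + 2P_{Quill} = 0 ⇒ P_{Folio} = 24 + (1/3)P_{Quill}.
Similarly P_{Quill} = 26 + (1/3)P_{Folio}.
Plugging P_{Quill} into Folio's best response: P_{Folio} = 24 + (1/3)(26 + (1/3)P_{Folio}) ⇒ (8/9)P_{Folio} = 98/3, so P_{Folio} = 36.75.
Then P_{Quill} = 26 + (1/3)·36.75 = 38.25.
q_{Folio} = 120 − 3·36.75 + 2·38.25 = 86.25.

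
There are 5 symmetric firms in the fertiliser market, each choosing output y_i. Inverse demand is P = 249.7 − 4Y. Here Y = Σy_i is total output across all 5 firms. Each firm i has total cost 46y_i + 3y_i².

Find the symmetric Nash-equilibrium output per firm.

A representative firm's profit is π_i = y_i(249.7 − 4Y) − 46y_i − 3y_i², with Y = y_i + Σ_{j≠i} y_j.
First-order condition: 203.7 − 14y_i − 4Σ_{j≠i} y_j = 0.
Imposing symmetry (y_j = y for all j) turns Σ_{j≠i} y_j into 4y, so 203.7 = 30y and y = 6.79.

6.79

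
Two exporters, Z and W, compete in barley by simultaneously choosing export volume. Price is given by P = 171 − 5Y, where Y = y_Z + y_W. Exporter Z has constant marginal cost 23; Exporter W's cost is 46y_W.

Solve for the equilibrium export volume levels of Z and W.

Exporter Z's profit: π = y_Z(171 − 5(y_Z + y_W)) − 23y_Z.
∂π/∂y_Z = 148 − 10y_Z − 5y_W = 0, so y_Z = 14.8 − 0.5y_W.
By the same steps for W: y_W = 12.5 − 0.5y_Z.
Solving the two reaction functions simultaneously: (1 − (−0.5)(−0.5))y_Z = 14.8 − 0.5·12.5, so 0.75y_Z = 8.55 and y_Z = 11.4.
Then y_W = 12.5 − 0.5·11.4 = 6.8.

11.4, 6.8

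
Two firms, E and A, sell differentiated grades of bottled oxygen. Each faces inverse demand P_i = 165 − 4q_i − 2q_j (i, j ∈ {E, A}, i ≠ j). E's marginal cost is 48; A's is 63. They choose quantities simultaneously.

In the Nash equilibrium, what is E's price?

96.8

Firm E's profit: π = q_E(165 − 4q_E − 2q_A) − 48q_E.
∂π/∂q_E = 117 − 8q_E − 2q_A = 0 ⇒ q_E = 14.625 − 0.25q_A.
Similarly q_A = 12.75 − 0.25q_E.
Plugging q_A into E's best response: q_E = 14.625 − 0.25(12.75 − 0.25q_E) ⇒ 0.9375q_E = 11.4375, so q_E = 12.2.
Then q_A = 12.75 − 0.25·12.2 = 9.7.
P_E = 165 − 4·12.2 − 2·9.7 = 96.8.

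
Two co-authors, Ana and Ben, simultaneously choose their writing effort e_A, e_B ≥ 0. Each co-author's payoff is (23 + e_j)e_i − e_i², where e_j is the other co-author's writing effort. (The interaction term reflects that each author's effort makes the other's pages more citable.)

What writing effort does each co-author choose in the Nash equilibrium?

23

Ana's payoff is (23 + e_B)e_A − e_A².
∂π/∂e_A = 23 + e_B − 2e_A = 0, so e_A = 11.5 + 0.5e_B.
The game is symmetric, so in equilibrium e_B = e_A: the reaction function gives 0.5e_A = 11.5, hence e_A = 23.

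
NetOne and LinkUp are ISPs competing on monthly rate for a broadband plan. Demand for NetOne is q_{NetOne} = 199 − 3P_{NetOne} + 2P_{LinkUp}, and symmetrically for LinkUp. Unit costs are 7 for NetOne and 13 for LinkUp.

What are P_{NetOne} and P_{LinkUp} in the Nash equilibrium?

56.125, 58.375

NetOne's profit: π = (P_{NetOne} − 7)(199 − 3P_{NetOne} + 2P_{LinkUp}).
∂π/∂P_{NetOne} = 220 − 6P_{NetOne} + 2P_{LinkUp} = 0 ⇒ P_{NetOne} = 110/3 + (1/3)P_{LinkUp}.
Similarly P_{LinkUp} = 119/3 + (1/3)P_{NetOne}.
Plugging P_{LinkUp} into NetOne's best response: P_{NetOne} = 110/3 + (1/3)(119/3 + (1/3)P_{NetOne}) ⇒ (8/9)P_{NetOne} = 449/9, so P_{NetOne} = 56.125.
Then P_{LinkUp} = 119/3 + (1/3)·56.125 = 58.375.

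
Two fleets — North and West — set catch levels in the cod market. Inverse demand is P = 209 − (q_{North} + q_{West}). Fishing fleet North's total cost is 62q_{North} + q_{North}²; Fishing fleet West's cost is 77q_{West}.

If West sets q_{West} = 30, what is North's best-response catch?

29.25

Fishing fleet North's profit: π = q_{North}(209 − (q_{North} + q_{West})) − 62q_{North} − q_{North}².
∂π/∂q_{North} = 147 − 4q_{North} − q_{West} = 0, so q_{North} = 36.75 − 0.25q_{West}.
At q_{West} = 30: q_{North} = 36.75 − 0.25·30 = 29.25.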